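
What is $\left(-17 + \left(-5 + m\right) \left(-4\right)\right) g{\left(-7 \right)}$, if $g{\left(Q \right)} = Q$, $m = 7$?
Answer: $175$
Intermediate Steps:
$\left(-17 + \left(-5 + m\right) \left(-4\right)\right) g{\left(-7 \right)} = \left(-17 + \left(-5 + 7\right) \left(-4\right)\right) \left(-7\right) = \left(-17 + 2 \left(-4\right)\right) \left(-7\right) = \left(-17 - 8\right) \left(-7\right) = \left(-25\right) \left(-7\right) = 175$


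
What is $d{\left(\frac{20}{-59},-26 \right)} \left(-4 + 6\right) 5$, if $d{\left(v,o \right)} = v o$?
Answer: $\frac{5200}{59} \approx 88.136$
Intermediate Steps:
$d{\left(v,o \right)} = o v$
$d{\left(\frac{20}{-59},-26 \right)} \left(-4 + 6\right) 5 = - 26 \frac{20}{-59} \left(-4 + 6\right) 5 = - 26 \cdot 20 \left(- \frac{1}{59}\right) 2 \cdot 5 = \left(-26\right) \left(- \frac{20}{59}\right) 10 = \frac{520}{59} \cdot 10 = \frac{5200}{59}$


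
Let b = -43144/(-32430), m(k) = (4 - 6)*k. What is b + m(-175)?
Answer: 5696822/16215 ≈ 351.33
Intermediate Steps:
m(k) = -2*k
b = 21572/16215 (b = -43144*(-1/32430) = 21572/16215 ≈ 1.3304)
b + m(-175) = 21572/16215 - 2*(-175) = 21572/16215 + 350 = 5696822/16215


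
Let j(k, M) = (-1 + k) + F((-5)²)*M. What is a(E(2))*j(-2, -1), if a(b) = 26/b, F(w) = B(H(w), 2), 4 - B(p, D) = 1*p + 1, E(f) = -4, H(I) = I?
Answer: -247/2 ≈ -123.50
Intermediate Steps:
B(p, D) = 3 - p (B(p, D) = 4 - (1*p + 1) = 4 - (p + 1) = 4 - (1 + p) = 4 + (-1 - p) = 3 - p)
F(w) = 3 - w
j(k, M) = -1 + k - 22*M (j(k, M) = (-1 + k) + (3 - 1*(-5)²)*M = (-1 + k) + (3 - 1*25)*M = (-1 + k) + (3 - 25)*M = (-1 + k) - 22*M = -1 + k - 22*M)
a(E(2))*j(-2, -1) = (26/(-4))*(-1 - 2 - 22*(-1)) = (26*(-¼))*(-1 - 2 + 22) = -13/2*19 = -247/2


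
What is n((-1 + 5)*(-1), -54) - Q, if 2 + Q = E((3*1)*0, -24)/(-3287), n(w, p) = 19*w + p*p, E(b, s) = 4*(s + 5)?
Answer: 491662/173 ≈ 2842.0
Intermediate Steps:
E(b, s) = 20 + 4*s (E(b, s) = 4*(5 + s) = 20 + 4*s)
n(w, p) = p**2 + 19*w (n(w, p) = 19*w + p**2 = p**2 + 19*w)
Q = -342/173 (Q = -2 + (20 + 4*(-24))/(-3287) = -2 + (20 - 96)*(-1/3287) = -2 - 76*(-1/3287) = -2 + 4/173 = -342/173 ≈ -1.9769)
n((-1 + 5)*(-1), -54) - Q = ((-54)**2 + 19*((-1 + 5)*(-1))) - 1*(-342/173) = (2916 + 19*(4*(-1))) + 342/173 = (2916 + 19*(-4)) + 342/173 = (2916 - 76) + 342/173 = 2840 + 342/173 = 491662/173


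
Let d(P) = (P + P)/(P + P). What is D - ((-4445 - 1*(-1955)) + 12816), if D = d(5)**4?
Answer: -10325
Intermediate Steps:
d(P) = 1 (d(P) = (2*P)/((2*P)) = (2*P)*(1/(2*P)) = 1)
D = 1 (D = 1**4 = 1)
D - ((-4445 - 1*(-1955)) + 12816) = 1 - ((-4445 - 1*(-1955)) + 12816) = 1 - ((-4445 + 1955) + 12816) = 1 - (-2490 + 12816) = 1 - 1*10326 = 1 - 10326 = -10325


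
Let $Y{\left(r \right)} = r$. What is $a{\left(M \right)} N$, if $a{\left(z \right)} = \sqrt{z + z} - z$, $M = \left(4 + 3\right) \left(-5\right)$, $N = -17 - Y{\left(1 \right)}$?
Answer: $-630 - 18 i \sqrt{70} \approx -630.0 - 150.6 i$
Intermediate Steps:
$N = -18$ ($N = -17 - 1 = -18$)
$M = -35$ ($M = 7 \left(-5\right) = -35$)
$a{\left(z \right)} = - z + \sqrt{2} \sqrt{z}$ ($a{\left(z \right)} = \sqrt{2 z} - z = \sqrt{2} \sqrt{z} - z = - z + \sqrt{2} \sqrt{z}$)
$a{\left(M \right)} N = \left(\left(-1\right) \left(-35\right) + \sqrt{2} \sqrt{-35}\right) \left(-18\right) = \left(35 + \sqrt{2} i \sqrt{35}\right) \left(-18\right) = \left(35 + i \sqrt{70}\right) \left(-18\right) = -630 - 18 i \sqrt{70}$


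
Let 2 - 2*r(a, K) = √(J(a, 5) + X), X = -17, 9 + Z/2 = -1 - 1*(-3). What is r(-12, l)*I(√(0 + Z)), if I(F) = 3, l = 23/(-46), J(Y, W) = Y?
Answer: 3 - 3*I*√29/2 ≈ 3.0 - 8.0777*I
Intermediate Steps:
Z = -14 (Z = -18 + 2*(-1 - 1*(-3)) = -18 + 2*(-1 + 3) = -18 + 2*2 = -18 + 4 = -14)
l = -½ (l = 23*(-1/46) = -½ ≈ -0.50000)
r(a, K) = 1 - √(-17 + a)/2 (r(a, K) = 1 - √(a - 17)/2 = 1 - √(-17 + a)/2)
r(-12, l)*I(√(0 + Z)) = (1 - √(-17 - 12)/2)*3 = (1 - I*√29/2)*3 = 3 - 3*I*√29/2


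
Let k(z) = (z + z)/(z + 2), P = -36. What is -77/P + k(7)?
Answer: 133/36 ≈ 3.6944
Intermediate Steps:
k(z) = 2*z/(2 + z) (k(z) = (2*z)/(2 + z) = 2*z/(2 + z))
-77/P + k(7) = -77/(-36) + 2*7/(2 + 7) = -77*(-1/36) + 2*7/9 = 77/36 + 2*7*(1/9) = 77/36 + 14/9 = 133/36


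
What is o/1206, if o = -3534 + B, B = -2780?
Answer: -3157/603 ≈ -5.2355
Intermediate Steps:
o = -6314 (o = -3534 - 2780 = -6314)
o/1206 = -6314/1206 = -6314*1/1206 = -3157/603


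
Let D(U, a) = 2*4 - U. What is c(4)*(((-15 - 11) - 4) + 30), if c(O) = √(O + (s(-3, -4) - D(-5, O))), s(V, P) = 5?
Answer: 0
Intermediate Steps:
D(U, a) = 8 - U
c(O) = √(-8 + O) (c(O) = √(O + (5 - (8 - 1*(-5)))) = √(O + (5 - (8 + 5))) = √(O + (5 - 1*13)) = √(O + (5 - 13)) = √(O - 8) = √(-8 + O))
c(4)*(((-15 - 11) - 4) + 30) = √(-8 + 4)*(((-15 - 11) - 4) + 30) = √(-4)*((-26 - 4) + 30) = (2*I)*(-30 + 30) = (2*I)*0 = 0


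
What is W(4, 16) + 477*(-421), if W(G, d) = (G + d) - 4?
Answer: -200801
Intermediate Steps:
W(G, d) = -4 + G + d
W(4, 16) + 477*(-421) = (-4 + 4 + 16) + 477*(-421) = 16 - 200817 = -200801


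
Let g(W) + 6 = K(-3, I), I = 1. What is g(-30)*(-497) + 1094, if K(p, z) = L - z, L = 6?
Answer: 1591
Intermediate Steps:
K(p, z) = 6 - z
g(W) = -1 (g(W) = -6 + (6 - 1*1) = -6 + (6 - 1) = -6 + 5 = -1)
g(-30)*(-497) + 1094 = -1*(-497) + 1094 = 497 + 1094 = 1591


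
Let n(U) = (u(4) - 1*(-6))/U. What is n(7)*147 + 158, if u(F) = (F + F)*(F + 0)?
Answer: 956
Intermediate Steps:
u(F) = 2*F² (u(F) = (2*F)*F = 2*F²)
n(U) = 38/U (n(U) = (2*4² - 1*(-6))/U = (2*16 + 6)/U = (32 + 6)/U = 38/U)
n(7)*147 + 158 = (38/7)*147 + 158 = 798 + 158 = 956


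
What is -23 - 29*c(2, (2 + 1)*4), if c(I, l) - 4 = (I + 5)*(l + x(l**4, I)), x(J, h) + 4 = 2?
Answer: -2169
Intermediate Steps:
x(J, h) = -2 (x(J, h) = -4 + 2 = -2)
c(I, l) = 4 + (-2 + l)*(5 + I) (c(I, l) = 4 + (I + 5)*(l - 2) = 4 + (5 + I)*(-2 + l) = 4 + (-2 + l)*(5 + I))
-23 - 29*c(2, (2 + 1)*4) = -23 - 29*(-6 - 2*2 + 5*((2 + 1)*4) + 2*((2 + 1)*4)) = -23 - 29*(-6 - 4 + 5*(3*4) + 2*(3*4)) = -23 - 29*(-6 - 4 + 5*12 + 2*12) = -23 - 29*(-6 - 4 + 60 + 24) = -23 - 29*74 = -23 - 2146 = -2169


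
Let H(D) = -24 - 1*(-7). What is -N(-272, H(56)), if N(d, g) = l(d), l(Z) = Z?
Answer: 272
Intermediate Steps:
H(D) = -17 (H(D) = -24 + 7 = -17)
N(d, g) = d
-N(-272, H(56)) = -1*(-272) = 272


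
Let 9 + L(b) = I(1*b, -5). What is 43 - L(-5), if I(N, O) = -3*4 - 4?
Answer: 68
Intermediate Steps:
I(N, O) = -16 (I(N, O) = -12 - 4 = -16)
L(b) = -25 (L(b) = -9 - 16 = -25)
43 - L(-5) = 43 - 1*(-25) = 43 + 25 = 68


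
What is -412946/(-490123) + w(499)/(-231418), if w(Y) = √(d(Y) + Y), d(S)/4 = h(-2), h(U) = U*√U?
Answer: 412946/490123 - √(499 - 8*I*√2)/231418 ≈ 0.84244 + 1.0942e-6*I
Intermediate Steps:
h(U) = U^(3/2)
d(S) = -8*I*√2 (d(S) = 4*(-2)^(3/2) = 4*(-2*I*√2) = -8*I*√2)
w(Y) = √(Y - 8*I*√2) (w(Y) = √(-8*I*√2 + Y) = √(Y - 8*I*√2))
-412946/(-490123) + w(499)/(-231418) = -412946/(-490123) + √(499 - 8*I*√2)/(-231418) = -412946*(-1/490123) + √(499 - 8*I*√2)*(-1/231418) = 412946/490123 - √(499 - 8*I*√2)/231418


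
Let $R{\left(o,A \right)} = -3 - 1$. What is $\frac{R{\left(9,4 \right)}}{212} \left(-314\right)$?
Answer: $\frac{314}{53} \approx 5.9245$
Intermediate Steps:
$R{\left(o,A \right)} = -4$
$\frac{R{\left(9,4 \right)}}{212} \left(-314\right) = - \frac{4}{212} \left(-314\right) = \left(-4\right) \frac{1}{212} \left(-314\right) = \left(- \frac{1}{53}\right) \left(-314\right) = \frac{314}{53}$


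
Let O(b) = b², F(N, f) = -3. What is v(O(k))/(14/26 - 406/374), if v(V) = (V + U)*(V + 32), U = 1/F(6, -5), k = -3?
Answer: -1295723/1995 ≈ -649.49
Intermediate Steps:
U = -⅓ (U = 1/(-3) = -⅓ ≈ -0.33333)
v(V) = (32 + V)*(-⅓ + V) (v(V) = (V - ⅓)*(V + 32) = (-⅓ + V)*(32 + V) = (32 + V)*(-⅓ + V))
v(O(k))/(14/26 - 406/374) = (-32/3 + ((-3)²)² + (95/3)*(-3)²)/(14/26 - 406/374) = (-32/3 + 9² + (95/3)*9)/(14*(1/26) - 406*1/374) = (-32/3 + 81 + 285)/(7/13 - 203/187) = 1066/(3*(-1330/2431)) = (1066/3)*(-2431/1330) = -1295723/1995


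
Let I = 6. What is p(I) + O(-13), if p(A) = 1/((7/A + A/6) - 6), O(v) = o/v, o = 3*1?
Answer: -147/299 ≈ -0.49164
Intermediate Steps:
o = 3
O(v) = 3/v
p(A) = 1/(-6 + 7/A + A/6) (p(A) = 1/((7/A + A*(⅙)) - 6) = 1/((7/A + A/6) - 6) = 1/(-6 + 7/A + A/6))
p(I) + O(-13) = 6*6/(42 + 6² - 36*6) + 3/(-13) = 6*6/(42 + 36 - 216) + 3*(-1/13) = 6*6/(-138) - 3/13 = 6*6*(-1/138) - 3/13 = -6/23 - 3/13 = -147/299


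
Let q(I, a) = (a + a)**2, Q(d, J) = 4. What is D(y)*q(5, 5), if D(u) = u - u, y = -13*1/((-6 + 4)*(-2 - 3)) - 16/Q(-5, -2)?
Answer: 0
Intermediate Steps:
y = -53/10 (y = -13*1/((-6 + 4)*(-2 - 3)) - 16/4 = -13/((-5*(-2))) - 16*1/4 = -13/10 - 4 = -53/10 ≈ -5.3000)
q(I, a) = 4*a**2 (q(I, a) = (2*a)**2 = 4*a**2)
D(u) = 0
D(y)*q(5, 5) = 0*(4*5**2) = 0*(4*25) = 0*100 = 0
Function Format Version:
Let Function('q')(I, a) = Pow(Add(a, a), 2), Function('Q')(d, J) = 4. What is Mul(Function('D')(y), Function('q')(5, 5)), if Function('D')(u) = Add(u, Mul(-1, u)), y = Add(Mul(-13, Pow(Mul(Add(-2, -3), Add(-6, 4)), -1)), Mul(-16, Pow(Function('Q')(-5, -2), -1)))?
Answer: 0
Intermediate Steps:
y = Rational(-53, 10) (y = Add(Mul(-13, Pow(Mul(Add(-2, -3), Add(-6, 4)), -1)), Mul(-16, Pow(4, -1))) = Add(Mul(-13, Pow(Mul(-5, -2), -1)), Mul(-16, Rational(1, 4))) = Add(Mul(-13, Pow(10, -1)), -4) = Add(Mul(-13, Rational(1, 10)), -4) = Add(Rational(-13, 10), -4) = Rational(-53, 10) ≈ -5.3000)
Function('q')(I, a) = Mul(4, Pow(a, 2)) (Function('q')(I, a) = Pow(Mul(2, a), 2) = Mul(4, Pow(a, 2)))
Function('D')(u) = 0
Mul(Function('D')(y), Function('q')(5, 5)) = Mul(0, Mul(4, Pow(5, 2))) = Mul(0, Mul(4, 25)) = Mul(0, 100) = 0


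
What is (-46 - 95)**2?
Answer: 19881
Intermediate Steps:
(-46 - 95)**2 = (-141)**2 = 19881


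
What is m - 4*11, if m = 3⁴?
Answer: 37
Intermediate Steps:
m = 81
m - 4*11 = 81 - 4*11 = 81 - 44 = 37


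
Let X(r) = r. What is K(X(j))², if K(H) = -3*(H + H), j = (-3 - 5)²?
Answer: 147456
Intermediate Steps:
j = 64 (j = (-8)² = 64)
K(H) = -6*H
K(X(j))² = (-6*64)² = (-384)² = 147456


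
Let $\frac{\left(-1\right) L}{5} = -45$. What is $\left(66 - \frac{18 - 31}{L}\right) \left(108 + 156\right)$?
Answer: $\frac{1307944}{75} \approx 17439.0$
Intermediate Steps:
$L = 225$ ($L = \left(-5\right) \left(-45\right) = 225$)
$\left(66 - \frac{18 - 31}{L}\right) \left(108 + 156\right) = \left(66 - \frac{18 - 31}{225}\right) \left(108 + 156\right) = \left(66 - \left(-13\right) \frac{1}{225}\right) 264 = \left(66 - - \frac{13}{225}\right) 264 = \left(66 + \frac{13}{225}\right) 264 = \frac{14863}{225} \cdot 264 = \frac{1307944}{75}$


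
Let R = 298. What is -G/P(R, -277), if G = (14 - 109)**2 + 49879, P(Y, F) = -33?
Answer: 58904/33 ≈ 1785.0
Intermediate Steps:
G = 58904 (G = (-95)**2 + 49879 = 9025 + 49879 = 58904)
-G/P(R, -277) = -58904/(-33) = -58904*(-1)/33 = -1*(-58904/33) = 58904/33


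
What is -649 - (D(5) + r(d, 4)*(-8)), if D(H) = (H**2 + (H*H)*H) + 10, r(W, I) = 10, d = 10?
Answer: -729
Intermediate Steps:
D(H) = 10 + H**2 + H**3 (D(H) = (H**2 + H**2*H) + 10 = (H**2 + H**3) + 10 = 10 + H**2 + H**3)
-649 - (D(5) + r(d, 4)*(-8)) = -649 - ((10 + 5**2 + 5**3) + 10*(-8)) = -649 - ((10 + 25 + 125) - 80) = -649 - (160 - 80) = -649 - 1*80 = -649 - 80 = -729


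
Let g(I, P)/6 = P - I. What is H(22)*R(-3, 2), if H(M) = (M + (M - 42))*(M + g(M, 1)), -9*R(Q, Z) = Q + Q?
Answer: -416/3 ≈ -138.67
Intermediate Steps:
R(Q, Z) = -2*Q/9 (R(Q, Z) = -(Q + Q)/9 = -2*Q/9)
g(I, P) = -6*I + 6*P (g(I, P) = 6*(P - I) = -6*I + 6*P)
H(M) = (-42 + 2*M)*(6 - 5*M) (H(M) = (M + (M - 42))*(M + (-6*M + 6*1)) = (M + (-42 + M))*(M + (-6*M + 6)) = (-42 + 2*M)*(M + (6 - 6*M)) = (-42 + 2*M)*(6 - 5*M))
H(22)*R(-3, 2) = (-252 - 10*22² + 222*22)*(-2/9*(-3)) = (-252 - 10*484 + 4884)*(⅔) = (-252 - 4840 + 4884)*(⅔) = -208*⅔ = -416/3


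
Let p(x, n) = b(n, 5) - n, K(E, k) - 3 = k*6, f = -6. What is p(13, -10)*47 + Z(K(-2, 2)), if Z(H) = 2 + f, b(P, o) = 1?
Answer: 513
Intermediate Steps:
K(E, k) = 3 + 6*k (K(E, k) = 3 + k*6 = 3 + 6*k)
p(x, n) = 1 - n
Z(H) = -4 (Z(H) = 2 - 6 = -4)
p(13, -10)*47 + Z(K(-2, 2)) = (1 - 1*(-10))*47 - 4 = (1 + 10)*47 - 4 = 11*47 - 4 = 517 - 4 = 513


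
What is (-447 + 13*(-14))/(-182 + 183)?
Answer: -629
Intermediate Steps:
(-447 + 13*(-14))/(-182 + 183) = (-447 - 182)/1 = -629*1 = -629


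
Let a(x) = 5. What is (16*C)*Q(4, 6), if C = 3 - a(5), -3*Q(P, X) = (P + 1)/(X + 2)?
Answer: 20/3 ≈ 6.6667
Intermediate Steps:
Q(P, X) = -(1 + P)/(3*(2 + X)) (Q(P, X) = -(P + 1)/(3*(X + 2)) = -(1 + P)/(3*(2 + X)))
C = -2 (C = 3 - 1*5 = 3 - 5 = -2)
(16*C)*Q(4, 6) = (16*(-2))*((-1 - 1*4)/(3*(2 + 6))) = -32*(-1 - 4)/(3*8) = -32*(-5)/(3*8) = -32*(-5/24) = 20/3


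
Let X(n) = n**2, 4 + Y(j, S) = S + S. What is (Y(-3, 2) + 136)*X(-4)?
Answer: 2176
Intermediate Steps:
Y(j, S) = -4 + 2*S (Y(j, S) = -4 + (S + S) = -4 + 2*S)
(Y(-3, 2) + 136)*X(-4) = ((-4 + 2*2) + 136)*(-4)**2 = ((-4 + 4) + 136)*16 = (0 + 136)*16 = 136*16 = 2176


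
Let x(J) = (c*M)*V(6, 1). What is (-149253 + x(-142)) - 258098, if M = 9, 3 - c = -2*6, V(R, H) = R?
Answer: -406541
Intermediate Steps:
c = 15 (c = 3 - (-2)*6 = 3 - 1*(-12) = 3 + 12 = 15)
x(J) = 810 (x(J) = (15*9)*6 = 135*6 = 810)
(-149253 + x(-142)) - 258098 = (-149253 + 810) - 258098 = -148443 - 258098 = -406541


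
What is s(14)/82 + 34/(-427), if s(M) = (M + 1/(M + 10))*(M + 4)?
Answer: 420545/140056 ≈ 3.0027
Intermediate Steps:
s(M) = (4 + M)*(M + 1/(10 + M)) (s(M) = (M + 1/(10 + M))*(4 + M) = (4 + M)*(M + 1/(10 + M)))
s(14)/82 + 34/(-427) = ((4 + 14**3 + 14*14**2 + 41*14)/(10 + 14))/82 + 34/(-427) = ((4 + 2744 + 14*196 + 574)/24)*(1/82) + 34*(-1/427) = ((4 + 2744 + 2744 + 574)/24)*(1/82) - 34/427 = ((1/24)*6066)*(1/82) - 34/427 = (1011/4)*(1/82) - 34/427 = 1011/328 - 34/427 = 420545/140056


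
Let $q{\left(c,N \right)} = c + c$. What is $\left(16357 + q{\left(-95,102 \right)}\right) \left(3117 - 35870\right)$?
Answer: $-529517751$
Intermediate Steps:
$q{\left(c,N \right)} = 2 c$
$\left(16357 + q{\left(-95,102 \right)}\right) \left(3117 - 35870\right) = \left(16357 + 2 \left(-95\right)\right) \left(3117 - 35870\right) = \left(16357 - 190\right) \left(-32753\right) = 16167 \left(-32753\right) = -529517751$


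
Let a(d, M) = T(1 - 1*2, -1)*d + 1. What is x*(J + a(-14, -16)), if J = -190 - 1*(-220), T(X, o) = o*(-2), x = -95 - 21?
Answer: -348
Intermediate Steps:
x = -116
T(X, o) = -2*o
J = 30 (J = -190 + 220 = 30)
a(d, M) = 1 + 2*d (a(d, M) = (-2*(-1))*d + 1 = 2*d + 1 = 1 + 2*d)
x*(J + a(-14, -16)) = -116*(30 + (1 + 2*(-14))) = -116*(30 + (1 - 28)) = -116*(30 - 27) = -116*3 = -348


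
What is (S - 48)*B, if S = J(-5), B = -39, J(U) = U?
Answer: 2067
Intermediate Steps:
S = -5
(S - 48)*B = (-5 - 48)*(-39) = -53*(-39) = 2067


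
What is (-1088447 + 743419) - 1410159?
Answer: -1755187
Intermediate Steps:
(-1088447 + 743419) - 1410159 = -345028 - 1410159 = -1755187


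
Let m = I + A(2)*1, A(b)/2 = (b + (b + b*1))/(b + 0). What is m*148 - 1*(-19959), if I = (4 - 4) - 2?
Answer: 20551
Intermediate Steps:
I = -2 (I = 0 - 2 = -2)
A(b) = 6 (A(b) = 2*((b + (b + b*1))/(b + 0)) = 2*((b + (b + b))/b) = 2*((b + 2*b)/b) = 2*((3*b)/b) = 2*3 = 6)
m = 4 (m = -2 + 6*1 = -2 + 6 = 4)
m*148 - 1*(-19959) = 4*148 - 1*(-19959) = 592 + 19959 = 20551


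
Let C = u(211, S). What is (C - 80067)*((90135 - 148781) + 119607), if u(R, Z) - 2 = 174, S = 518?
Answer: -4870235251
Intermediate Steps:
u(R, Z) = 176 (u(R, Z) = 2 + 174 = 176)
C = 176
(C - 80067)*((90135 - 148781) + 119607) = (176 - 80067)*((90135 - 148781) + 119607) = -79891*(-58646 + 119607) = -79891*60961 = -4870235251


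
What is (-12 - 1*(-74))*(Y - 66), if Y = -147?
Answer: -13206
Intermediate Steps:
(-12 - 1*(-74))*(Y - 66) = (-12 - 1*(-74))*(-147 - 66) = (-12 + 74)*(-213) = 62*(-213) = -13206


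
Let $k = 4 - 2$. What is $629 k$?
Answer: $1258$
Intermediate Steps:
$k = 2$ ($k = 4 - 2 = 2$)
$629 k = 629 \cdot 2 = 1258$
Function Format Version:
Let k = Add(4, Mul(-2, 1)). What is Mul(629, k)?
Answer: 1258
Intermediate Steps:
k = 2 (k = Add(4, -2) = 2)
Mul(629, k) = Mul(629, 2) = 1258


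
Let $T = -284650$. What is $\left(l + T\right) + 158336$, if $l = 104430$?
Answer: $-21884$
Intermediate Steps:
$\left(l + T\right) + 158336 = \left(104430 - 284650\right) + 158336 = -180220 + 158336 = -21884$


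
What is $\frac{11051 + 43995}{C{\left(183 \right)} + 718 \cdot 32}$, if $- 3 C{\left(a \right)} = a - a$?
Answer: $\frac{27523}{11488} \approx 2.3958$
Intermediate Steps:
$C{\left(a \right)} = 0$ ($C{\left(a \right)} = - \frac{a - a}{3} = \left(- \frac{1}{3}\right) 0 = 0$)
$\frac{11051 + 43995}{C{\left(183 \right)} + 718 \cdot 32} = \frac{11051 + 43995}{0 + 718 \cdot 32} = \frac{55046}{0 + 22976} = \frac{55046}{22976} = 55046 \cdot \frac{1}{22976} = \frac{27523}{11488}$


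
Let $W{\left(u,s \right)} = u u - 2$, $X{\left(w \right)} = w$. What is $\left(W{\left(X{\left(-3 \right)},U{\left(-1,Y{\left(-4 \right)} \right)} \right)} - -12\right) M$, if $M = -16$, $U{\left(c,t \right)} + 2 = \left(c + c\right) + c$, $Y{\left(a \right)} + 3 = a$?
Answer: $-304$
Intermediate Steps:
$Y{\left(a \right)} = -3 + a$
$U{\left(c,t \right)} = -2 + 3 c$ ($U{\left(c,t \right)} = -2 + \left(\left(c + c\right) + c\right) = -2 + \left(2 c + c\right) = -2 + 3 c$)
$W{\left(u,s \right)} = -2 + u^{2}$ ($W{\left(u,s \right)} = u^{2} - 2 = -2 + u^{2}$)
$\left(W{\left(X{\left(-3 \right)},U{\left(-1,Y{\left(-4 \right)} \right)} \right)} - -12\right) M = \left(\left(-2 + \left(-3\right)^{2}\right) - -12\right) \left(-16\right) = \left(\left(-2 + 9\right) + 12\right) \left(-16\right) = \left(7 + 12\right) \left(-16\right) = 19 \left(-16\right) = -304$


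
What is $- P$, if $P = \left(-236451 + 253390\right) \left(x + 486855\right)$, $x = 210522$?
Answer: $-11812869003$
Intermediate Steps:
$P = 11812869003$ ($P = \left(-236451 + 253390\right) \left(210522 + 486855\right) = 16939 \cdot 697377 = 11812869003$)
$- P = \left(-1\right) 11812869003 = -11812869003$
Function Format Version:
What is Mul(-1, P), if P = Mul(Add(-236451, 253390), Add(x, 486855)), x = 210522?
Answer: -11812869003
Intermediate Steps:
P = 11812869003 (P = Mul(Add(-236451, 253390), Add(210522, 486855)) = Mul(16939, 697377) = 11812869003)
Mul(-1, P) = Mul(-1, 11812869003) = -11812869003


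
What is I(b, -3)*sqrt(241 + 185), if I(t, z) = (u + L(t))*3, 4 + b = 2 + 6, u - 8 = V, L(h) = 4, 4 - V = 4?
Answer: 36*sqrt(426) ≈ 743.03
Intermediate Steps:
V = 0 (V = 4 - 1*4 = 4 - 4 = 0)
u = 8 (u = 8 + 0 = 8)
b = 4 (b = -4 + (2 + 6) = -4 + 8 = 4)
I(t, z) = 36 (I(t, z) = (8 + 4)*3 = 12*3 = 36)
I(b, -3)*sqrt(241 + 185) = 36*sqrt(241 + 185) = 36*sqrt(426)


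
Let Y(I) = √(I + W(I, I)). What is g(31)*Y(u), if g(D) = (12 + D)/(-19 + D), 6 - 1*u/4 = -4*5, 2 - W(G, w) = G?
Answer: 43*√2/12 ≈ 5.0676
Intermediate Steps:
W(G, w) = 2 - G
u = 104 (u = 24 - (-16)*5 = 24 - 4*(-20) = 24 + 80 = 104)
Y(I) = √2 (Y(I) = √(I + (2 - I)) = √2)
g(D) = (12 + D)/(-19 + D)
g(31)*Y(u) = ((12 + 31)/(-19 + 31))*√2 = (43/12)*√2 = ((1/12)*43)*√2 = 43*√2/12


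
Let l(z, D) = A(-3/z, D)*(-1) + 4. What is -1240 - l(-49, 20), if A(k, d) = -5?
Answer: -1249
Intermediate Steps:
l(z, D) = 9 (l(z, D) = -5*(-1) + 4 = 5 + 4 = 9)
-1240 - l(-49, 20) = -1240 - 1*9 = -1240 - 9 = -1249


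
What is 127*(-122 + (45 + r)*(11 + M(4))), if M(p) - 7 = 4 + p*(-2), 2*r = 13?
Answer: 76073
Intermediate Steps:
r = 13/2 (r = (½)*13 = 13/2 ≈ 6.5000)
M(p) = 11 - 2*p (M(p) = 7 + (4 + p*(-2)) = 7 + (4 - 2*p) = 11 - 2*p)
127*(-122 + (45 + r)*(11 + M(4))) = 127*(-122 + (45 + 13/2)*(11 + (11 - 2*4))) = 127*(-122 + 103*(11 + (11 - 8))/2) = 127*(-122 + 103*(11 + 3)/2) = 127*(-122 + (103/2)*14) = 127*(-122 + 721) = 127*599 = 76073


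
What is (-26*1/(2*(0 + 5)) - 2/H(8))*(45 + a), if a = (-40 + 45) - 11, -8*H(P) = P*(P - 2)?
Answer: -442/5 ≈ -88.400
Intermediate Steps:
H(P) = -P*(-2 + P)/8 (H(P) = -P*(P - 2)/8 = -P*(-2 + P)/8)
a = -6 (a = 5 - 11 = -6)
(-26*1/(2*(0 + 5)) - 2/H(8))*(45 + a) = (-26*1/(2*(0 + 5)) - 2/(2 - 1*8))*(45 - 6) = (-26/(5*2) - 2/(2 - 8))*39 = (-26/10 - 2/((⅛)*8*(-6)))*39 = (-26*⅒ - 2/(-6))*39 = (-13/5 - 2*(-⅙))*39 = (-13/5 + ⅓)*39 = -34/15*39 = -442/5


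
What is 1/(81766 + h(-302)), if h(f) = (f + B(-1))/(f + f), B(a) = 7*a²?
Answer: 604/49386959 ≈ 1.2230e-5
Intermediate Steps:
h(f) = (7 + f)/(2*f) (h(f) = (f + 7*(-1)²)/(f + f) = (f + 7*1)/((2*f)) = (f + 7)*(1/(2*f)) = (7 + f)*(1/(2*f)) = (7 + f)/(2*f))
1/(81766 + h(-302)) = 1/(81766 + (½)*(7 - 302)/(-302)) = 1/(81766 + (½)*(-1/302)*(-295)) = 1/(81766 + 295/604) = 1/(49386959/604) = 604/49386959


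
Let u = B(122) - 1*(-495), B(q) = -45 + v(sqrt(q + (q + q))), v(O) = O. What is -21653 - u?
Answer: -22103 - sqrt(366) ≈ -22122.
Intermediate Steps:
B(q) = -45 + sqrt(3)*sqrt(q) (B(q) = -45 + sqrt(q + (q + q)) = -45 + sqrt(q + 2*q) = -45 + sqrt(3*q) = -45 + sqrt(3)*sqrt(q))
u = 450 + sqrt(366) (u = (-45 + sqrt(3)*sqrt(122)) - 1*(-495) = (-45 + sqrt(366)) + 495 = 450 + sqrt(366) ≈ 469.13)
-21653 - u = -21653 - (450 + sqrt(366)) = -21653 + (-450 - sqrt(366)) = -22103 - sqrt(366)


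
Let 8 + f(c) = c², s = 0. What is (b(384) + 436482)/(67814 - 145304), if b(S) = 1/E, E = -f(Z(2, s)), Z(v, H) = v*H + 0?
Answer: -3491857/619920 ≈ -5.6328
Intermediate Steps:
Z(v, H) = H*v (Z(v, H) = H*v + 0 = H*v)
f(c) = -8 + c²
E = 8 (E = -(-8 + (0*2)²) = -(-8 + 0²) = -(-8 + 0) = -1*(-8) = 8)
b(S) = ⅛ (b(S) = 1/8 = ⅛)
(b(384) + 436482)/(67814 - 145304) = (⅛ + 436482)/(67814 - 145304) = (3491857/8)/(-77490) = (3491857/8)*(-1/77490) = -3491857/619920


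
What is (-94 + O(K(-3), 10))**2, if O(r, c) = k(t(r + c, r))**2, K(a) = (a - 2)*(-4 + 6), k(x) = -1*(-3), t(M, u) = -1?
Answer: 7225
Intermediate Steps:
k(x) = 3
K(a) = -4 + 2*a (K(a) = (-2 + a)*2 = -4 + 2*a)
O(r, c) = 9 (O(r, c) = 3**2 = 9)
(-94 + O(K(-3), 10))**2 = (-94 + 9)**2 = (-85)**2 = 7225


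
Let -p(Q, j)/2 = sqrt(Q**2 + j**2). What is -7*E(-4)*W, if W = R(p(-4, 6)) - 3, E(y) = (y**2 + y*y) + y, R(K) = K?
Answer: 588 + 784*sqrt(13) ≈ 3414.8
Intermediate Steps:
p(Q, j) = -2*sqrt(Q**2 + j**2)
E(y) = y + 2*y**2 (E(y) = (y**2 + y**2) + y = 2*y**2 + y = y + 2*y**2)
W = -3 - 4*sqrt(13) (W = -2*sqrt((-4)**2 + 6**2) - 3 = -2*sqrt(16 + 36) - 3 = -4*sqrt(13) - 3 = -3 - 4*sqrt(13) ≈ -17.422)
-7*E(-4)*W = -7*(-4*(1 + 2*(-4)))*(-3 - 4*sqrt(13)) = -7*(-4*(1 - 8))*(-3 - 4*sqrt(13)) = -7*(-4*(-7))*(-3 - 4*sqrt(13)) = -196*(-3 - 4*sqrt(13)) = -7*(-84 - 112*sqrt(13)) = 588 + 784*sqrt(13)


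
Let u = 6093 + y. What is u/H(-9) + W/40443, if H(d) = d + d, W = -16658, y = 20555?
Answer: -179670818/121329 ≈ -1480.9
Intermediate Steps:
u = 26648 (u = 6093 + 20555 = 26648)
H(d) = 2*d
u/H(-9) + W/40443 = 26648/((2*(-9))) - 16658/40443 = 26648/(-18) - 16658*1/40443 = 26648*(-1/18) - 16658/40443 = -13324/9 - 16658/40443 = -179670818/121329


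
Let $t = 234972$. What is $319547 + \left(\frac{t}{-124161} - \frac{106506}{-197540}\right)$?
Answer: $\frac{1306236774042961}{4087793990} \approx 3.1955 \cdot 10^{5}$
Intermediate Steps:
$319547 + \left(\frac{t}{-124161} - \frac{106506}{-197540}\right) = 319547 + \left(\frac{234972}{-124161} - \frac{106506}{-197540}\right) = 319547 + \left(234972 \left(- \frac{1}{124161}\right) - - \frac{53253}{98770}\right) = 319547 + \left(- \frac{78324}{41387} + \frac{53253}{98770}\right) = 319547 - \frac{5532079569}{4087793990} = \frac{1306236774042961}{4087793990}$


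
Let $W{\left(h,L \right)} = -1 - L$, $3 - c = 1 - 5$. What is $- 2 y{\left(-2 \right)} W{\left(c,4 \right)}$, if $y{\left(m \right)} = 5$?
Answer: $50$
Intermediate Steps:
$c = 7$ ($c = 3 - \left(1 - 5\right) = 3 - -4 = 3 + 4 = 7$)
$- 2 y{\left(-2 \right)} W{\left(c,4 \right)} = \left(-2\right) 5 \left(-1 - 4\right) = - 10 \left(-1 - 4\right) = \left(-10\right) \left(-5\right) = 50$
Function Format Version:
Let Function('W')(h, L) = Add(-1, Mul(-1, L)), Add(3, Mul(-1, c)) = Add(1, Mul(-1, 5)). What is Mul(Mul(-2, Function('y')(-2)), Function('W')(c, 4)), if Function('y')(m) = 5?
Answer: 50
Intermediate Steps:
c = 7 (c = Add(3, Mul(-1, Add(1, Mul(-1, 5)))) = Add(3, Mul(-1, Add(1, -5))) = Add(3, Mul(-1, -4)) = Add(3, 4) = 7)
Mul(Mul(-2, Function('y')(-2)), Function('W')(c, 4)) = Mul(Mul(-2, 5), Add(-1, Mul(-1, 4))) = Mul(-10, Add(-1, -4)) = Mul(-10, -5) = 50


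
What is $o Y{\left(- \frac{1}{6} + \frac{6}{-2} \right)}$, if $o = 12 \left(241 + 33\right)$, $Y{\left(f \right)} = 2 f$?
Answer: $-20824$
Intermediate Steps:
$o = 3288$ ($o = 12 \cdot 274 = 3288$)
$o Y{\left(- \frac{1}{6} + \frac{6}{-2} \right)} = 3288 \cdot 2 \left(- \frac{1}{6} + \frac{6}{-2}\right) = 3288 \cdot 2 \left(\left(-1\right) \frac{1}{6} + 6 \left(- \frac{1}{2}\right)\right) = 3288 \cdot 2 \left(- \frac{1}{6} - 3\right) = 3288 \cdot 2 \left(- \frac{19}{6}\right) = 3288 \left(- \frac{19}{3}\right) = -20824$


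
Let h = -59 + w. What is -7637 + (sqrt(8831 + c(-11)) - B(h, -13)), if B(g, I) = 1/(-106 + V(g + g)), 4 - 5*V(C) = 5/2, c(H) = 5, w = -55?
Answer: -7972941/1057 ≈ -7543.0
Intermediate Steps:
V(C) = 3/10 (V(C) = 4/5 - 1/2 = 3/10)
h = -114 (h = -59 - 55 = -114)
B(g, I) = -10/1057 (B(g, I) = 1/(-106 + 3/10) = 1/(-1057/10) = -10/1057)
-7637 + (sqrt(8831 + c(-11)) - B(h, -13)) = -7637 + (sqrt(8831 + 5) - 1*(-10/1057)) = -7637 + (sqrt(8836) + 10/1057) = -7637 + (94 + 10/1057) = -7637 + 99368/1057 = -7972941/1057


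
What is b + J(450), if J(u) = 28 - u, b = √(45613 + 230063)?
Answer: -422 + 2*√68919 ≈ 103.05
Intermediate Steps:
b = 2*√68919 (b = √275676 = 2*√68919 ≈ 525.05)
b + J(450) = 2*√68919 + (28 - 1*450) = 2*√68919 + (28 - 450) = 2*√68919 - 422 = -422 + 2*√68919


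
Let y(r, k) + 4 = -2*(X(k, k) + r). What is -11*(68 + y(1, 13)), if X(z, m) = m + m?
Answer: -110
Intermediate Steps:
X(z, m) = 2*m
y(r, k) = -4 - 4*k - 2*r (y(r, k) = -4 - 2*(2*k + r) = -4 - 2*(r + 2*k) = -4 + (-4*k - 2*r) = -4 - 4*k - 2*r)
-11*(68 + y(1, 13)) = -11*(68 + (-4 - 4*13 - 2*1)) = -11*(68 + (-4 - 52 - 2)) = -11*(68 - 58) = -11*10 = -110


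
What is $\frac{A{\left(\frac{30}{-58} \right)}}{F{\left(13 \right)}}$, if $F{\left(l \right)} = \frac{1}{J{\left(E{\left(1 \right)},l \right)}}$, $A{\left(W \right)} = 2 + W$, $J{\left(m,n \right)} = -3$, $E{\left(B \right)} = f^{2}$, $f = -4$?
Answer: $- \frac{129}{29} \approx -4.4483$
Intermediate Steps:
$E{\left(B \right)} = 16$ ($E{\left(B \right)} = \left(-4\right)^{2} = 16$)
$F{\left(l \right)} = - \frac{1}{3}$ ($F{\left(l \right)} = \frac{1}{-3} = - \frac{1}{3}$)
$\frac{A{\left(\frac{30}{-58} \right)}}{F{\left(13 \right)}} = \frac{2 + \frac{30}{-58}}{- \frac{1}{3}} = \left(2 + 30 \left(- \frac{1}{58}\right)\right) \left(-3\right) = \left(2 - \frac{15}{29}\right) \left(-3\right) = \frac{43}{29} \left(-3\right) = - \frac{129}{29}$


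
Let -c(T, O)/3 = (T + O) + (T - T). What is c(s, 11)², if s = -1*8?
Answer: 81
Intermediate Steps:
s = -8
c(T, O) = -3*O - 3*T (c(T, O) = -3*((T + O) + (T - T)) = -3*((O + T) + 0) = -3*(O + T) = -3*O - 3*T)
c(s, 11)² = (-3*11 - 3*(-8))² = (-33 + 24)² = (-9)² = 81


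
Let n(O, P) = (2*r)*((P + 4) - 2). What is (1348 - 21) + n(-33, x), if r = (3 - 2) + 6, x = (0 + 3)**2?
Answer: 1481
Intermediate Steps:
x = 9 (x = 3**2 = 9)
r = 7 (r = 1 + 6 = 7)
n(O, P) = 28 + 14*P (n(O, P) = (2*7)*((P + 4) - 2) = 14*((4 + P) - 2) = 14*(2 + P) = 28 + 14*P)
(1348 - 21) + n(-33, x) = (1348 - 21) + (28 + 14*9) = 1327 + (28 + 126) = 1327 + 154 = 1481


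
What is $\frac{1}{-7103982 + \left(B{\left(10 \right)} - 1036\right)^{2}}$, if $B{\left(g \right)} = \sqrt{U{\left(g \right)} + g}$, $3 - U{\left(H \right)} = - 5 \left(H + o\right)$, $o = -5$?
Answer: $- \frac{753831}{4546069019864} + \frac{259 \sqrt{38}}{4546069019864} \approx -1.6547 \cdot 10^{-7}$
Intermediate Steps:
$U{\left(H \right)} = -22 + 5 H$ ($U{\left(H \right)} = 3 - - 5 \left(H - 5\right) = 3 - - 5 \left(-5 + H\right) = 3 - \left(25 - 5 H\right) = 3 + \left(-25 + 5 H\right) = -22 + 5 H$)
$B{\left(g \right)} = \sqrt{-22 + 6 g}$ ($B{\left(g \right)} = \sqrt{\left(-22 + 5 g\right) + g} = \sqrt{-22 + 6 g}$)
$\frac{1}{-7103982 + \left(B{\left(10 \right)} - 1036\right)^{2}} = \frac{1}{-7103982 + \left(\sqrt{-22 + 6 \cdot 10} - 1036\right)^{2}} = \frac{1}{-7103982 + \left(\sqrt{-22 + 60} - 1036\right)^{2}} = \frac{1}{-7103982 + \left(\sqrt{38} - 1036\right)^{2}} = \frac{1}{-7103982 + \left(-1036 + \sqrt{38}\right)^{2}}$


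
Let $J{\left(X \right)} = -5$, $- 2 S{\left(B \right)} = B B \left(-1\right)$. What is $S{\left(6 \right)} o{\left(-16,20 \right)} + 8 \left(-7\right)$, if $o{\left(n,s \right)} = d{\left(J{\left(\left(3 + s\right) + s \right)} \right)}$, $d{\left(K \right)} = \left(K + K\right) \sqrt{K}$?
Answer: $-56 - 180 i \sqrt{5} \approx -56.0 - 402.49 i$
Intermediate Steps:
$S{\left(B \right)} = \frac{B^{2}}{2}$ ($S{\left(B \right)} = - \frac{B B \left(-1\right)}{2} = - \frac{B^{2} \left(-1\right)}{2} = - \frac{\left(-1\right) B^{2}}{2} = \frac{B^{2}}{2}$)
$d{\left(K \right)} = 2 K^{\frac{3}{2}}$ ($d{\left(K \right)} = 2 K \sqrt{K} = 2 K^{\frac{3}{2}}$)
$o{\left(n,s \right)} = - 10 i \sqrt{5}$ ($o{\left(n,s \right)} = 2 \left(-5\right)^{\frac{3}{2}} = 2 \left(- 5 i \sqrt{5}\right) = - 10 i \sqrt{5}$)
$S{\left(6 \right)} o{\left(-16,20 \right)} + 8 \left(-7\right) = \frac{6^{2}}{2} \left(- 10 i \sqrt{5}\right) + 8 \left(-7\right) = \frac{1}{2} \cdot 36 \left(- 10 i \sqrt{5}\right) - 56 = 18 \left(- 10 i \sqrt{5}\right) - 56 = - 180 i \sqrt{5} - 56 = -56 - 180 i \sqrt{5}$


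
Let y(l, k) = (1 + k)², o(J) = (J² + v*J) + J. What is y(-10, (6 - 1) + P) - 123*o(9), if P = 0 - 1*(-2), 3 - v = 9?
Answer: -4364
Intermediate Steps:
v = -6 (v = 3 - 1*9 = 3 - 9 = -6)
P = 2 (P = 0 + 2 = 2)
o(J) = J² - 5*J (o(J) = (J² - 6*J) + J = J² - 5*J)
y(-10, (6 - 1) + P) - 123*o(9) = (1 + ((6 - 1) + 2))² - 1107*(-5 + 9) = (1 + (5 + 2))² - 1107*4 = (1 + 7)² - 123*36 = 8² - 4428 = 64 - 4428 = -4364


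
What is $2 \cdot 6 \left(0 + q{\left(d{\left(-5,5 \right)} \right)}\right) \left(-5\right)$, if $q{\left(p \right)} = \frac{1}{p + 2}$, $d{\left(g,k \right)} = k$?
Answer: $- \frac{60}{7} \approx -8.5714$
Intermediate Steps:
$q{\left(p \right)} = \frac{1}{2 + p}$
$2 \cdot 6 \left(0 + q{\left(d{\left(-5,5 \right)} \right)}\right) \left(-5\right) = 2 \cdot 6 \left(0 + \frac{1}{2 + 5}\right) \left(-5\right) = 12 \left(0 + \frac{1}{7}\right) \left(-5\right) = 12 \cdot \frac{1}{7} \left(-5\right) = 12 \left(- \frac{5}{7}\right) = - \frac{60}{7}$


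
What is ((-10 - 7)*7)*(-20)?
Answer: 2380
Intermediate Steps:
((-10 - 7)*7)*(-20) = -17*7*(-20) = -119*(-20) = 2380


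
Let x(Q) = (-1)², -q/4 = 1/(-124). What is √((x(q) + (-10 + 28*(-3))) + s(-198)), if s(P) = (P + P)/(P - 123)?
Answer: 3*I*√116737/107 ≈ 9.5795*I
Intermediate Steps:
s(P) = 2*P/(-123 + P) (s(P) = (2*P)/(-123 + P) = 2*P/(-123 + P))
q = 1/31 (q = -4/(-124) = -4*(-1/124) = 1/31 ≈ 0.032258)
x(Q) = 1
√((x(q) + (-10 + 28*(-3))) + s(-198)) = √((1 + (-10 + 28*(-3))) + 2*(-198)/(-123 - 198)) = √((1 + (-10 - 84)) + 2*(-198)/(-321)) = √((1 - 94) + 2*(-198)*(-1/321)) = √(-93 + 132/107) = √(-9819/107) = 3*I*√116737/107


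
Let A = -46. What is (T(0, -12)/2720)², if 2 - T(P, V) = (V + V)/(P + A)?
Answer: 1/3385600 ≈ 2.9537e-7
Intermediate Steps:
T(P, V) = 2 - 2*V/(-46 + P) (T(P, V) = 2 - (V + V)/(P - 46) = 2 - 2*V/(-46 + P))
(T(0, -12)/2720)² = ((2*(-46 + 0 - 1*(-12))/(-46 + 0))/2720)² = ((2*(-46 + 0 + 12)/(-46))*(1/2720))² = ((2*(-1/46)*(-34))*(1/2720))² = ((34/23)*(1/2720))² = (1/1840)² = 1/3385600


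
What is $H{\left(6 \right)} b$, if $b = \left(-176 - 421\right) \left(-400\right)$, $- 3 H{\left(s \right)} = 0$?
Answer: $0$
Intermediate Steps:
$H{\left(s \right)} = 0$ ($H{\left(s \right)} = \left(- \frac{1}{3}\right) 0 = 0$)
$b = 238800$ ($b = \left(-597\right) \left(-400\right) = 238800$)
$H{\left(6 \right)} b = 0 \cdot 238800 = 0$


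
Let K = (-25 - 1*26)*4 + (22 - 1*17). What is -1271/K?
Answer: 1271/199 ≈ 6.3869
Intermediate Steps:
K = -199 (K = (-25 - 26)*4 + (22 - 17) = -51*4 + 5 = -204 + 5 = -199)
-1271/K = -1271/(-199) = -1271*(-1/199) = 1271/199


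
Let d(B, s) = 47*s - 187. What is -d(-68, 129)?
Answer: -5876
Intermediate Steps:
d(B, s) = -187 + 47*s
-d(-68, 129) = -(-187 + 47*129) = -(-187 + 6063) = -1*5876 = -5876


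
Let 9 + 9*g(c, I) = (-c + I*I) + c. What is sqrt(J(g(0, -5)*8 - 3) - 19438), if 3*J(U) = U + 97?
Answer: 2*I*sqrt(392889)/9 ≈ 139.29*I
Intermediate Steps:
g(c, I) = -1 + I**2/9 (g(c, I) = -1 + ((-c + I*I) + c)/9 = -1 + ((-c + I**2) + c)/9 = -1 + ((I**2 - c) + c)/9 = -1 + I**2/9)
J(U) = 97/3 + U/3 (J(U) = (U + 97)/3 = (97 + U)/3 = 97/3 + U/3)
sqrt(J(g(0, -5)*8 - 3) - 19438) = sqrt((97/3 + ((-1 + (1/9)*(-5)**2)*8 - 3)/3) - 19438) = sqrt((97/3 + ((-1 + (1/9)*25)*8 - 3)/3) - 19438) = sqrt((97/3 + ((-1 + 25/9)*8 - 3)/3) - 19438) = sqrt((97/3 + ((16/9)*8 - 3)/3) - 19438) = sqrt((97/3 + (128/9 - 3)/3) - 19438) = sqrt((97/3 + (1/3)*(101/9)) - 19438) = sqrt((97/3 + 101/27) - 19438) = sqrt(974/27 - 19438) = sqrt(-523852/27) = 2*I*sqrt(392889)/9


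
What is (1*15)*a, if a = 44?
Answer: 660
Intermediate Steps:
(1*15)*a = (1*15)*44 = 15*44 = 660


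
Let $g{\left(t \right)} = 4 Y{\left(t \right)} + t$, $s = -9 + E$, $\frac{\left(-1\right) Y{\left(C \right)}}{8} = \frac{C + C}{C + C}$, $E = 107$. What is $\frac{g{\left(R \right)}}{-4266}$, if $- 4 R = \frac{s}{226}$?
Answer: $\frac{14513}{1928232} \approx 0.0075266$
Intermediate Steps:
$Y{\left(C \right)} = -8$ ($Y{\left(C \right)} = - 8 \frac{C + C}{C + C} = - 8 \frac{2 C}{2 C} = - 8 \cdot 2 C \frac{1}{2 C} = \left(-8\right) 1 = -8$)
$s = 98$ ($s = -9 + 107 = 98$)
$R = - \frac{49}{452}$ ($R = - \frac{98 \cdot \frac{1}{226}}{4} = \left(- \frac{1}{4}\right) \frac{49}{113} = - \frac{49}{452} \approx -0.10841$)
$g{\left(t \right)} = -32 + t$ ($g{\left(t \right)} = 4 \left(-8\right) + t = -32 + t$)
$\frac{g{\left(R \right)}}{-4266} = \frac{-32 - \frac{49}{452}}{-4266} = \left(- \frac{14513}{452}\right) \left(- \frac{1}{4266}\right) = \frac{14513}{1928232}$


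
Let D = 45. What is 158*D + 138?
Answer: 7248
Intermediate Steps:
158*D + 138 = 158*45 + 138 = 7110 + 138 = 7248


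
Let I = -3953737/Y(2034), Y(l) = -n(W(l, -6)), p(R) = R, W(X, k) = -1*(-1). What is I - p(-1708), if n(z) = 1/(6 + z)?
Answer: 27677867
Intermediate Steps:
W(X, k) = 1
Y(l) = -⅐ (Y(l) = -1/(6 + 1) = -1/7 = -1*⅐ = -⅐)
I = 27676159 (I = -3953737/(-⅐) = -3953737*(-7) = 27676159)
I - p(-1708) = 27676159 - 1*(-1708) = 27676159 + 1708 = 27677867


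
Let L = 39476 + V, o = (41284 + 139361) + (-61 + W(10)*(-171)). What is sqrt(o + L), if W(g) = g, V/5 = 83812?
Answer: sqrt(637410) ≈ 798.38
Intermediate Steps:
V = 419060 (V = 5*83812 = 419060)
o = 178874 (o = (41284 + 139361) + (-61 + 10*(-171)) = 180645 + (-61 - 1710) = 180645 - 1771 = 178874)
L = 458536 (L = 39476 + 419060 = 458536)
sqrt(o + L) = sqrt(178874 + 458536) = sqrt(637410)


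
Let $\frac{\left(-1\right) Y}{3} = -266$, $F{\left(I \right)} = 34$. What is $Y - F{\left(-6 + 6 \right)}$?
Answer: $764$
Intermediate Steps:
$Y = 798$ ($Y = \left(-3\right) \left(-266\right) = 798$)
$Y - F{\left(-6 + 6 \right)} = 798 - 34 = 764$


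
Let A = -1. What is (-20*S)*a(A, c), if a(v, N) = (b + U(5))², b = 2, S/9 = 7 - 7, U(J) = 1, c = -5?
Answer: 0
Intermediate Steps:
S = 0 (S = 9*(7 - 7) = 9*0 = 0)
a(v, N) = 9 (a(v, N) = (2 + 1)² = 3² = 9)
(-20*S)*a(A, c) = -20*0*9 = 0*9 = 0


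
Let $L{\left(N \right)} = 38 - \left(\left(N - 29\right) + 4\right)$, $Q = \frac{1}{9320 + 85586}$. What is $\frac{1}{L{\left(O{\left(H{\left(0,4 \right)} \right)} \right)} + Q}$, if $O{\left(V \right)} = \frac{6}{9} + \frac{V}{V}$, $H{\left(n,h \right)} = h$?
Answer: $\frac{284718}{17462707} \approx 0.016304$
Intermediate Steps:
$Q = \frac{1}{94906} \approx 1.0537 \cdot 10^{-5}$
$O{\left(V \right)} = \frac{5}{3}$ ($O{\left(V \right)} = 6 \cdot \frac{1}{9} + 1 = \frac{2}{3} + 1 = \frac{5}{3}$)
$L{\left(N \right)} = 63 - N$ ($L{\left(N \right)} = 38 - \left(\left(-29 + N\right) + 4\right) = 38 - \left(-25 + N\right) = 63 - N$)
$\frac{1}{L{\left(O{\left(H{\left(0,4 \right)} \right)} \right)} + Q} = \frac{1}{\left(63 - \frac{5}{3}\right) + \frac{1}{94906}} = \frac{1}{\frac{184}{3} + \frac{1}{94906}} = \frac{1}{\frac{17462707}{284718}} = \frac{284718}{17462707}$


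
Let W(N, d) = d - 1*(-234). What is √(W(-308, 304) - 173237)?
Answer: I*√172699 ≈ 415.57*I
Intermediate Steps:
W(N, d) = 234 + d (W(N, d) = d + 234 = 234 + d)
√(W(-308, 304) - 173237) = √((234 + 304) - 173237) = √(538 - 173237) = √(-172699) = I*√172699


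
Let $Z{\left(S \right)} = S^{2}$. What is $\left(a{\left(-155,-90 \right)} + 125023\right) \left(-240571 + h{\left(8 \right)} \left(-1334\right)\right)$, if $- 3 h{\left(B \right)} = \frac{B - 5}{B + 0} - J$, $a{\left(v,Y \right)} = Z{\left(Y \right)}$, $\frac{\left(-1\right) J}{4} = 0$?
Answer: $- \frac{128013339891}{4} \approx -3.2003 \cdot 10^{10}$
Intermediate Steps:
$J = 0$ ($J = \left(-4\right) 0 = 0$)
$a{\left(v,Y \right)} = Y^{2}$
$h{\left(B \right)} = - \frac{-5 + B}{3 B}$ ($h{\left(B \right)} = - \frac{\frac{B - 5}{B + 0} - 0}{3} = - \frac{\frac{-5 + B}{B} + 0}{3} = - \frac{\frac{1}{B} \left(-5 + B\right)}{3} = - \frac{-5 + B}{3 B}$)
$\left(a{\left(-155,-90 \right)} + 125023\right) \left(-240571 + h{\left(8 \right)} \left(-1334\right)\right) = \left(\left(-90\right)^{2} + 125023\right) \left(-240571 + \frac{5 - 8}{3 \cdot 8} \left(-1334\right)\right) = \left(8100 + 125023\right) \left(-240571 + \frac{1}{3} \cdot \frac{1}{8} \left(5 - 8\right) \left(-1334\right)\right) = 133123 \left(-240571 + \frac{1}{3} \cdot \frac{1}{8} \left(-3\right) \left(-1334\right)\right) = 133123 \left(-240571 - - \frac{667}{4}\right) = 133123 \left(-240571 + \frac{667}{4}\right) = 133123 \left(- \frac{961617}{4}\right) = - \frac{128013339891}{4}$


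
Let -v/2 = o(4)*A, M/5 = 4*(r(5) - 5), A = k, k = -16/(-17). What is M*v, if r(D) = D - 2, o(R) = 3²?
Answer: 11520/17 ≈ 677.65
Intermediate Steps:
k = 16/17 (k = -16*(-1/17) = 16/17 ≈ 0.94118)
o(R) = 9
A = 16/17 ≈ 0.94118
r(D) = -2 + D
M = -40 (M = 5*(4*((-2 + 5) - 5)) = 5*(4*(3 - 5)) = 5*(4*(-2)) = 5*(-8) = -40)
v = -288/17 (v = -18*16/17 = -2*144/17 = -288/17 ≈ -16.941)
M*v = -40*(-288/17) = 11520/17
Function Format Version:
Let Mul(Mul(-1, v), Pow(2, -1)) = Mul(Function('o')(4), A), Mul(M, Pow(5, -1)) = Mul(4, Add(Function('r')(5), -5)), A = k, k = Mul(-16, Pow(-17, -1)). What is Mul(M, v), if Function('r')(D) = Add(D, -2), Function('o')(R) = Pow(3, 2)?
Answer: Rational(11520, 17) ≈ 677.65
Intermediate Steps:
k = Rational(16, 17) (k = Mul(-16, Rational(-1, 17)) = Rational(16, 17) ≈ 0.94118)
Function('o')(R) = 9
A = Rational(16, 17) ≈ 0.94118
Function('r')(D) = Add(-2, D)
M = -40 (M = Mul(5, Mul(4, Add(Add(-2, 5), -5))) = Mul(5, Mul(4, Add(3, -5))) = Mul(5, Mul(4, -2)) = Mul(5, -8) = -40)
v = Rational(-288, 17) (v = Mul(-2, Mul(9, Rational(16, 17))) = Mul(-2, Rational(144, 17)) = Rational(-288, 17) ≈ -16.941)
Mul(M, v) = Mul(-40, Rational(-288, 17)) = Rational(11520, 17)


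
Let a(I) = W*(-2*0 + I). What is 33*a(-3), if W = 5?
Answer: -495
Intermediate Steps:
a(I) = 5*I (a(I) = 5*(-2*0 + I) = 5*(0 + I) = 5*I)
33*a(-3) = 33*(5*(-3)) = 33*(-15) = -495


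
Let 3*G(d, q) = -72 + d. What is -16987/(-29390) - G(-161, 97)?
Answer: 6898831/88170 ≈ 78.245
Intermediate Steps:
G(d, q) = -24 + d/3 (G(d, q) = (-72 + d)/3 = -24 + d/3)
-16987/(-29390) - G(-161, 97) = -16987/(-29390) - (-24 + (⅓)*(-161)) = -16987*(-1/29390) - (-24 - 161/3) = 16987/29390 - 1*(-233/3) = 16987/29390 + 233/3 = 6898831/88170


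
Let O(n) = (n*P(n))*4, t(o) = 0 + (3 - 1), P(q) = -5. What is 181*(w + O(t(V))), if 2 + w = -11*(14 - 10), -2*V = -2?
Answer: -15566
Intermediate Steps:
V = 1 (V = -1/2*(-2) = 1)
t(o) = 2 (t(o) = 0 + 2 = 2)
w = -46 (w = -2 - 11*(14 - 10) = -2 - 11*4 = -2 - 44 = -46)
O(n) = -20*n (O(n) = (n*(-5))*4 = -5*n*4 = -20*n)
181*(w + O(t(V))) = 181*(-46 - 20*2) = 181*(-46 - 40) = 181*(-86) = -15566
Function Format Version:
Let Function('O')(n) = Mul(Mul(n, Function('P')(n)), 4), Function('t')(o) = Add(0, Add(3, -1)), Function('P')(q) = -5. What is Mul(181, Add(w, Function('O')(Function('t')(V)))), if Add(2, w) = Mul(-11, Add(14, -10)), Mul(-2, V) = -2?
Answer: -15566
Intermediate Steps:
V = 1 (V = Mul(Rational(-1, 2), -2) = 1)
Function('t')(o) = 2 (Function('t')(o) = Add(0, 2) = 2)
w = -46 (w = Add(-2, Mul(-11, Add(14, -10))) = Add(-2, Mul(-11, 4)) = Add(-2, -44) = -46)
Function('O')(n) = Mul(-20, n) (Function('O')(n) = Mul(Mul(n, -5), 4) = Mul(Mul(-5, n), 4) = Mul(-20, n))
Mul(181, Add(w, Function('O')(Function('t')(V)))) = Mul(181, Add(-46, Mul(-20, 2))) = Mul(181, Add(-46, -40)) = Mul(181, -86) = -15566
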